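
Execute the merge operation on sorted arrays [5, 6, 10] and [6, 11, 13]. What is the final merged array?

Merging process:

Compare 5 vs 6: take 5 from left. Merged: [5]
Compare 6 vs 6: take 6 from left. Merged: [5, 6]
Compare 10 vs 6: take 6 from right. Merged: [5, 6, 6]
Compare 10 vs 11: take 10 from left. Merged: [5, 6, 6, 10]
Append remaining from right: [11, 13]. Merged: [5, 6, 6, 10, 11, 13]

Final merged array: [5, 6, 6, 10, 11, 13]
Total comparisons: 4

The merged array is [5, 6, 6, 10, 11, 13], requiring 4 comparisons. The merge step runs in O(n) time where n is the total number of elements.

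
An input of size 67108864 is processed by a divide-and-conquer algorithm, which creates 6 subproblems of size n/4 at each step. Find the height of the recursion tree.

For divide and conquer with division factor 4:

Problem sizes at each level:
Level 0: 67108864
Level 1: 16777216
Level 2: 4194304
Level 3: 1048576
Level 4: 262144
Level 5: 65536
Level 6: 16384
Level 7: 4096
Level 8: 1024
Level 9: 256
Level 10: 64
Level 11: 16
Level 12: 4
Level 13: 1

The root is level 0 and the size-1 base case is level 13 (the tree spans levels 0 through 13, i.e. 14 levels counting the root), so the depth is the number of divisions: log_4(67108864) = 13

The recursion tree depth is log_4(67108864) = 13. At each level, the problem size is divided by 4, so it takes 13 divisions to reduce to a base case of size 1. The algorithm makes 6 recursive calls at each level.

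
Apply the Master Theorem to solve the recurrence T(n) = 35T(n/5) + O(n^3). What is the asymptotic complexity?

Master Theorem for T(n) = 35T(n/5) + O(n^3):

a = 35, b = 5, c = 3
log_b(a) = log_5(35) = 2.2091

Case 3: c = 3 > log_5(35) = 2.2091
T(n) = O(n^3) = O(n^3)

For T(n) = 35T(n/5) + O(n^3): log_5(35) = 2.2091. This is Case 3 of the Master Theorem (c > log_b(a), work dominated by root), giving O(n^3).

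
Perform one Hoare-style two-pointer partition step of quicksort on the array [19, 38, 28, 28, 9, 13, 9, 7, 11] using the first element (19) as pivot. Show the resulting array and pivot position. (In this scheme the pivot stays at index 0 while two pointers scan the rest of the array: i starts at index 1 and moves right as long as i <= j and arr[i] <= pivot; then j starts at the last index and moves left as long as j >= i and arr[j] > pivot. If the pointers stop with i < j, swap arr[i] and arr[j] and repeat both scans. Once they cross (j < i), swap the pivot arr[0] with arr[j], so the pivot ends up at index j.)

Hoare-style two-pointer partition with pivot = 19:

Initial array: [19, 38, 28, 28, 9, 13, 9, 7, 11]

Pointers start at i = 1, j = 8.
i stops at index 1 (arr[1]=38 > 19), j stops at index 8 (arr[8]=11 <= 19): swap arr[1] and arr[8], array becomes [19, 11, 28, 28, 9, 13, 9, 7, 38]
i stops at index 2 (arr[2]=28 > 19), j stops at index 7 (arr[7]=7 <= 19): swap arr[2] and arr[7], array becomes [19, 11, 7, 28, 9, 13, 9, 28, 38]
i stops at index 3 (arr[3]=28 > 19), j stops at index 6 (arr[6]=9 <= 19): swap arr[3] and arr[6], array becomes [19, 11, 7, 9, 9, 13, 28, 28, 38]
i ends at 6, j ends at 5: the pointers have crossed (j < i), so scanning stops.

Swap pivot arr[0] with arr[5] to place pivot at position 5: [13, 11, 7, 9, 9, 19, 28, 28, 38]
Pivot position: 5

After partitioning with pivot 19, the array becomes [13, 11, 7, 9, 9, 19, 28, 28, 38]. The pivot is placed at index 5. All elements to the left of the pivot are <= 19, and all elements to the right are > 19.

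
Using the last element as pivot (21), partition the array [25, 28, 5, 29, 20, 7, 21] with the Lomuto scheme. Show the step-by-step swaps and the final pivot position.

Lomuto partition with pivot = 21:

Initial array: [25, 28, 5, 29, 20, 7, 21]

arr[0]=25 > 21: no swap
arr[1]=28 > 21: no swap
arr[2]=5 <= 21: swap with position 0, array becomes [5, 28, 25, 29, 20, 7, 21]
arr[3]=29 > 21: no swap
arr[4]=20 <= 21: swap with position 1, array becomes [5, 20, 25, 29, 28, 7, 21]
arr[5]=7 <= 21: swap with position 2, array becomes [5, 20, 7, 29, 28, 25, 21]

Place pivot at position 3: [5, 20, 7, 21, 28, 25, 29]
Pivot position: 3

After partitioning with pivot 21, the array becomes [5, 20, 7, 21, 28, 25, 29]. The pivot is placed at index 3. All elements to the left of the pivot are <= 21, and all elements to the right are > 21.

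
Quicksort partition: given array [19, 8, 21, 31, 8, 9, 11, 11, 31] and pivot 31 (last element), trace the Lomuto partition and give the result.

Lomuto partition with pivot = 31:

Initial array: [19, 8, 21, 31, 8, 9, 11, 11, 31]

arr[0]=19 <= 31: swap with position 0, array becomes [19, 8, 21, 31, 8, 9, 11, 11, 31]
arr[1]=8 <= 31: swap with position 1, array becomes [19, 8, 21, 31, 8, 9, 11, 11, 31]
arr[2]=21 <= 31: swap with position 2, array becomes [19, 8, 21, 31, 8, 9, 11, 11, 31]
arr[3]=31 <= 31: swap with position 3, array becomes [19, 8, 21, 31, 8, 9, 11, 11, 31]
arr[4]=8 <= 31: swap with position 4, array becomes [19, 8, 21, 31, 8, 9, 11, 11, 31]
arr[5]=9 <= 31: swap with position 5, array becomes [19, 8, 21, 31, 8, 9, 11, 11, 31]
arr[6]=11 <= 31: swap with position 6, array becomes [19, 8, 21, 31, 8, 9, 11, 11, 31]
arr[7]=11 <= 31: swap with position 7, array becomes [19, 8, 21, 31, 8, 9, 11, 11, 31]

Place pivot at position 8: [19, 8, 21, 31, 8, 9, 11, 11, 31]
Pivot position: 8

After partitioning with pivot 31, the array becomes [19, 8, 21, 31, 8, 9, 11, 11, 31]. The pivot is placed at index 8. All elements to the left of the pivot are <= 31, and all elements to the right are > 31.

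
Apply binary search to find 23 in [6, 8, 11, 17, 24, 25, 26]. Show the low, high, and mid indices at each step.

Binary search for 23 in [6, 8, 11, 17, 24, 25, 26]:

lo=0, hi=6, mid=3, arr[mid]=17 -> 17 < 23, search right half
lo=4, hi=6, mid=5, arr[mid]=25 -> 25 > 23, search left half
lo=4, hi=4, mid=4, arr[mid]=24 -> 24 > 23, search left half
lo=4 > hi=3, target 23 not found

Binary search determines that 23 is not in the array after 3 comparisons. The search space was exhausted without finding the target.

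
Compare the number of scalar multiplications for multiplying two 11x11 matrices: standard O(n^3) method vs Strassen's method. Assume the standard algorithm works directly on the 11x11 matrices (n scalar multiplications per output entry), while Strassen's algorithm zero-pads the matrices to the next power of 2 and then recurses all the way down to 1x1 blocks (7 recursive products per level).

Matrix multiplication for 11x11 matrices:

Strassen's algorithm requires power-of-2 dimensions. Pad 11x11 to 16x16 (next power of 2).

Standard algorithm: 11^3 = 1331 multiplications
Strassen's algorithm: 7^(log2(16)) = 7^4 = 2401 multiplications
Difference: 1331 - 2401 = -1070 (Strassen uses MORE here due to padding overhead — for small or just-over-power-of-2 n, padding can outweigh the per-level savings)

Standard: 1331 multiplications (11^3). Strassen: 2401 multiplications (7^4, after padding to 16x16). Strassen reduces 8 recursive multiplications to 7 at each level.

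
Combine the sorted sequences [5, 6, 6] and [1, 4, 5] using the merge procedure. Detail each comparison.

Merging process:

Compare 5 vs 1: take 1 from right. Merged: [1]
Compare 5 vs 4: take 4 from right. Merged: [1, 4]
Compare 5 vs 5: take 5 from left. Merged: [1, 4, 5]
Compare 6 vs 5: take 5 from right. Merged: [1, 4, 5, 5]
Append remaining from left: [6, 6]. Merged: [1, 4, 5, 5, 6, 6]

Final merged array: [1, 4, 5, 5, 6, 6]
Total comparisons: 4

The merged array is [1, 4, 5, 5, 6, 6], requiring 4 comparisons. The merge step runs in O(n) time where n is the total number of elements.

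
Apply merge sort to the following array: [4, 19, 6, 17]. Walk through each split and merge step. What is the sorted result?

Merge sort trace:

Split: [4, 19, 6, 17] -> [4, 19] and [6, 17]
  Split: [4, 19] -> [4] and [19]
  Merge: [4] + [19] -> [4, 19]
  Split: [6, 17] -> [6] and [17]
  Merge: [6] + [17] -> [6, 17]
Merge: [4, 19] + [6, 17] -> [4, 6, 17, 19]

Final sorted array: [4, 6, 17, 19]

The merge sort proceeds by recursively splitting the array and merging sorted halves.
After all merges, the sorted array is [4, 6, 17, 19].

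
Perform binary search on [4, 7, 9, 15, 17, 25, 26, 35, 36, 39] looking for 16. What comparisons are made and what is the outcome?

Binary search for 16 in [4, 7, 9, 15, 17, 25, 26, 35, 36, 39]:

lo=0, hi=9, mid=4, arr[mid]=17 -> 17 > 16, search left half
lo=0, hi=3, mid=1, arr[mid]=7 -> 7 < 16, search right half
lo=2, hi=3, mid=2, arr[mid]=9 -> 9 < 16, search right half
lo=3, hi=3, mid=3, arr[mid]=15 -> 15 < 16, search right half
lo=4 > hi=3, target 16 not found

Binary search determines that 16 is not in the array after 4 comparisons. The search space was exhausted without finding the target.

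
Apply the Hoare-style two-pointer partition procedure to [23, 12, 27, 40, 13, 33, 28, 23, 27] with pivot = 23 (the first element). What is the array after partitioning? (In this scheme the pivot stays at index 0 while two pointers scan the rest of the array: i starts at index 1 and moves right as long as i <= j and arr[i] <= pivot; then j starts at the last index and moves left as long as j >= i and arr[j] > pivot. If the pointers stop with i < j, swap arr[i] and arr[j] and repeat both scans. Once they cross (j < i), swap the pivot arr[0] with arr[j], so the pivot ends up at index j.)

Hoare-style two-pointer partition with pivot = 23:

Initial array: [23, 12, 27, 40, 13, 33, 28, 23, 27]

Pointers start at i = 1, j = 8.
i stops at index 2 (arr[2]=27 > 23), j stops at index 7 (arr[7]=23 <= 23): swap arr[2] and arr[7], array becomes [23, 12, 23, 40, 13, 33, 28, 27, 27]
i stops at index 3 (arr[3]=40 > 23), j stops at index 4 (arr[4]=13 <= 23): swap arr[3] and arr[4], array becomes [23, 12, 23, 13, 40, 33, 28, 27, 27]
i ends at 4, j ends at 3: the pointers have crossed (j < i), so scanning stops.

Swap pivot arr[0] with arr[3] to place pivot at position 3: [13, 12, 23, 23, 40, 33, 28, 27, 27]
Pivot position: 3

After partitioning with pivot 23, the array becomes [13, 12, 23, 23, 40, 33, 28, 27, 27]. The pivot is placed at index 3. All elements to the left of the pivot are <= 23, and all elements to the right are > 23.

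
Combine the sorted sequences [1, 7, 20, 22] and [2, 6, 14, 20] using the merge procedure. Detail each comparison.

Merging process:

Compare 1 vs 2: take 1 from left. Merged: [1]
Compare 7 vs 2: take 2 from right. Merged: [1, 2]
Compare 7 vs 6: take 6 from right. Merged: [1, 2, 6]
Compare 7 vs 14: take 7 from left. Merged: [1, 2, 6, 7]
Compare 20 vs 14: take 14 from right. Merged: [1, 2, 6, 7, 14]
Compare 20 vs 20: take 20 from left. Merged: [1, 2, 6, 7, 14, 20]
Compare 22 vs 20: take 20 from right. Merged: [1, 2, 6, 7, 14, 20, 20]
Append remaining from left: [22]. Merged: [1, 2, 6, 7, 14, 20, 20, 22]

Final merged array: [1, 2, 6, 7, 14, 20, 20, 22]
Total comparisons: 7

The merged array is [1, 2, 6, 7, 14, 20, 20, 22], requiring 7 comparisons. The merge step runs in O(n) time where n is the total number of elements.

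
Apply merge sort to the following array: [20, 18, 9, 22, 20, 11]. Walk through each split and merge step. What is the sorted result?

Merge sort trace:

Split: [20, 18, 9, 22, 20, 11] -> [20, 18, 9] and [22, 20, 11]
  Split: [20, 18, 9] -> [20] and [18, 9]
    Split: [18, 9] -> [18] and [9]
    Merge: [18] + [9] -> [9, 18]
  Merge: [20] + [9, 18] -> [9, 18, 20]
  Split: [22, 20, 11] -> [22] and [20, 11]
    Split: [20, 11] -> [20] and [11]
    Merge: [20] + [11] -> [11, 20]
  Merge: [22] + [11, 20] -> [11, 20, 22]
Merge: [9, 18, 20] + [11, 20, 22] -> [9, 11, 18, 20, 20, 22]

Final sorted array: [9, 11, 18, 20, 20, 22]

The merge sort proceeds by recursively splitting the array and merging sorted halves.
After all merges, the sorted array is [9, 11, 18, 20, 20, 22].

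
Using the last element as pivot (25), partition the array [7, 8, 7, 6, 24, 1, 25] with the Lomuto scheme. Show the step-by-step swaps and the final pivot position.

Lomuto partition with pivot = 25:

Initial array: [7, 8, 7, 6, 24, 1, 25]

arr[0]=7 <= 25: swap with position 0, array becomes [7, 8, 7, 6, 24, 1, 25]
arr[1]=8 <= 25: swap with position 1, array becomes [7, 8, 7, 6, 24, 1, 25]
arr[2]=7 <= 25: swap with position 2, array becomes [7, 8, 7, 6, 24, 1, 25]
arr[3]=6 <= 25: swap with position 3, array becomes [7, 8, 7, 6, 24, 1, 25]
arr[4]=24 <= 25: swap with position 4, array becomes [7, 8, 7, 6, 24, 1, 25]
arr[5]=1 <= 25: swap with position 5, array becomes [7, 8, 7, 6, 24, 1, 25]

Place pivot at position 6: [7, 8, 7, 6, 24, 1, 25]
Pivot position: 6

After partitioning with pivot 25, the array becomes [7, 8, 7, 6, 24, 1, 25]. The pivot is placed at index 6. All elements to the left of the pivot are <= 25, and all elements to the right are > 25.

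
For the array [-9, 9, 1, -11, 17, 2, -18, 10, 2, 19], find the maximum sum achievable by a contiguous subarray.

Using Kadane's algorithm on [-9, 9, 1, -11, 17, 2, -18, 10, 2, 19]:

Scanning through the array:
Position 1 (value 9): max_ending_here = 9, max_so_far = 9
Position 2 (value 1): max_ending_here = 10, max_so_far = 10
Position 3 (value -11): max_ending_here = -1, max_so_far = 10
Position 4 (value 17): max_ending_here = 17, max_so_far = 17
Position 5 (value 2): max_ending_here = 19, max_so_far = 19
Position 6 (value -18): max_ending_here = 1, max_so_far = 19
Position 7 (value 10): max_ending_here = 11, max_so_far = 19
Position 8 (value 2): max_ending_here = 13, max_so_far = 19
Position 9 (value 19): max_ending_here = 32, max_so_far = 32

Maximum subarray: [17, 2, -18, 10, 2, 19]
Maximum sum: 32

The maximum subarray is [17, 2, -18, 10, 2, 19] with sum 32. This subarray runs from index 4 to index 9.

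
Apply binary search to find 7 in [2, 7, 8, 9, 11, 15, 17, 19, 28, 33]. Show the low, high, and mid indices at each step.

Binary search for 7 in [2, 7, 8, 9, 11, 15, 17, 19, 28, 33]:

lo=0, hi=9, mid=4, arr[mid]=11 -> 11 > 7, search left half
lo=0, hi=3, mid=1, arr[mid]=7 -> Found target at index 1!

Binary search finds 7 at index 1 after 2 comparisons. The search repeatedly halves the search space by comparing with the middle element.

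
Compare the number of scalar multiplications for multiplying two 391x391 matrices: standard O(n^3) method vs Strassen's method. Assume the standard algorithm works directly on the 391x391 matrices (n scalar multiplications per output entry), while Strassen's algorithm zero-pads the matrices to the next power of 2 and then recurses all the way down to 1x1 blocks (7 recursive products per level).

Matrix multiplication for 391x391 matrices:

Strassen's algorithm requires power-of-2 dimensions. Pad 391x391 to 512x512 (next power of 2).

Standard algorithm: 391^3 = 59776471 multiplications
Strassen's algorithm: 7^(log2(512)) = 7^9 = 40353607 multiplications
Savings: 59776471 - 40353607 = 19422864 multiplications

Standard: 59776471 multiplications (391^3). Strassen: 40353607 multiplications (7^9, after padding to 512x512). Strassen reduces 8 recursive multiplications to 7 at each level.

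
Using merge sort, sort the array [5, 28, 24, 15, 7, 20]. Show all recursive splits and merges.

Merge sort trace:

Split: [5, 28, 24, 15, 7, 20] -> [5, 28, 24] and [15, 7, 20]
  Split: [5, 28, 24] -> [5] and [28, 24]
    Split: [28, 24] -> [28] and [24]
    Merge: [28] + [24] -> [24, 28]
  Merge: [5] + [24, 28] -> [5, 24, 28]
  Split: [15, 7, 20] -> [15] and [7, 20]
    Split: [7, 20] -> [7] and [20]
    Merge: [7] + [20] -> [7, 20]
  Merge: [15] + [7, 20] -> [7, 15, 20]
Merge: [5, 24, 28] + [7, 15, 20] -> [5, 7, 15, 20, 24, 28]

Final sorted array: [5, 7, 15, 20, 24, 28]

The merge sort proceeds by recursively splitting the array and merging sorted halves.
After all merges, the sorted array is [5, 7, 15, 20, 24, 28].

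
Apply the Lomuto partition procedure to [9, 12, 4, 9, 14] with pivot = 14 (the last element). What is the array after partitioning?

Lomuto partition with pivot = 14:

Initial array: [9, 12, 4, 9, 14]

arr[0]=9 <= 14: swap with position 0, array becomes [9, 12, 4, 9, 14]
arr[1]=12 <= 14: swap with position 1, array becomes [9, 12, 4, 9, 14]
arr[2]=4 <= 14: swap with position 2, array becomes [9, 12, 4, 9, 14]
arr[3]=9 <= 14: swap with position 3, array becomes [9, 12, 4, 9, 14]

Place pivot at position 4: [9, 12, 4, 9, 14]
Pivot position: 4

After partitioning with pivot 14, the array becomes [9, 12, 4, 9, 14]. The pivot is placed at index 4. All elements to the left of the pivot are <= 14, and all elements to the right are > 14.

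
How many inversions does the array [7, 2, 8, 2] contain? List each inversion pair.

Finding inversions in [7, 2, 8, 2]:

(0, 1): arr[0]=7 > arr[1]=2
(0, 3): arr[0]=7 > arr[3]=2
(2, 3): arr[2]=8 > arr[3]=2

Total inversions: 3

The array has 3 inversion(s): (0,1), (0,3), (2,3). Each pair (i,j) satisfies i < j and arr[i] > arr[j].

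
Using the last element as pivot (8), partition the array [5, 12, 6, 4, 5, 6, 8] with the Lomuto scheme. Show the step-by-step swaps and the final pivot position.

Lomuto partition with pivot = 8:

Initial array: [5, 12, 6, 4, 5, 6, 8]

arr[0]=5 <= 8: swap with position 0, array becomes [5, 12, 6, 4, 5, 6, 8]
arr[1]=12 > 8: no swap
arr[2]=6 <= 8: swap with position 1, array becomes [5, 6, 12, 4, 5, 6, 8]
arr[3]=4 <= 8: swap with position 2, array becomes [5, 6, 4, 12, 5, 6, 8]
arr[4]=5 <= 8: swap with position 3, array becomes [5, 6, 4, 5, 12, 6, 8]
arr[5]=6 <= 8: swap with position 4, array becomes [5, 6, 4, 5, 6, 12, 8]

Place pivot at position 5: [5, 6, 4, 5, 6, 8, 12]
Pivot position: 5

After partitioning with pivot 8, the array becomes [5, 6, 4, 5, 6, 8, 12]. The pivot is placed at index 5. All elements to the left of the pivot are <= 8, and all elements to the right are > 8.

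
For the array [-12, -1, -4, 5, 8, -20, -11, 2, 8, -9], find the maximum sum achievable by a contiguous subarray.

Using Kadane's algorithm on [-12, -1, -4, 5, 8, -20, -11, 2, 8, -9]:

Scanning through the array:
Position 1 (value -1): max_ending_here = -1, max_so_far = -1
Position 2 (value -4): max_ending_here = -4, max_so_far = -1
Position 3 (value 5): max_ending_here = 5, max_so_far = 5
Position 4 (value 8): max_ending_here = 13, max_so_far = 13
Position 5 (value -20): max_ending_here = -7, max_so_far = 13
Position 6 (value -11): max_ending_here = -11, max_so_far = 13
Position 7 (value 2): max_ending_here = 2, max_so_far = 13
Position 8 (value 8): max_ending_here = 10, max_so_far = 13
Position 9 (value -9): max_ending_here = 1, max_so_far = 13

Maximum subarray: [5, 8]
Maximum sum: 13

The maximum subarray is [5, 8] with sum 13. This subarray runs from index 3 to index 4.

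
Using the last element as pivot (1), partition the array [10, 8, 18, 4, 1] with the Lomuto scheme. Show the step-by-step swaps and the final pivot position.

Lomuto partition with pivot = 1:

Initial array: [10, 8, 18, 4, 1]

arr[0]=10 > 1: no swap
arr[1]=8 > 1: no swap
arr[2]=18 > 1: no swap
arr[3]=4 > 1: no swap

Place pivot at position 0: [1, 8, 18, 4, 10]
Pivot position: 0

After partitioning with pivot 1, the array becomes [1, 8, 18, 4, 10]. The pivot is placed at index 0. All elements to the left of the pivot are <= 1, and all elements to the right are > 1.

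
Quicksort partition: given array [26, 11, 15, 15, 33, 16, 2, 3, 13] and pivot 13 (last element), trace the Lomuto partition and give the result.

Lomuto partition with pivot = 13:

Initial array: [26, 11, 15, 15, 33, 16, 2, 3, 13]

arr[0]=26 > 13: no swap
arr[1]=11 <= 13: swap with position 0, array becomes [11, 26, 15, 15, 33, 16, 2, 3, 13]
arr[2]=15 > 13: no swap
arr[3]=15 > 13: no swap
arr[4]=33 > 13: no swap
arr[5]=16 > 13: no swap
arr[6]=2 <= 13: swap with position 1, array becomes [11, 2, 15, 15, 33, 16, 26, 3, 13]
arr[7]=3 <= 13: swap with position 2, array becomes [11, 2, 3, 15, 33, 16, 26, 15, 13]

Place pivot at position 3: [11, 2, 3, 13, 33, 16, 26, 15, 15]
Pivot position: 3

After partitioning with pivot 13, the array becomes [11, 2, 3, 13, 33, 16, 26, 15, 15]. The pivot is placed at index 3. All elements to the left of the pivot are <= 13, and all elements to the right are > 13.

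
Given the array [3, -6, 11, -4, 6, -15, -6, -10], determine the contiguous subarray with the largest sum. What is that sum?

Using Kadane's algorithm on [3, -6, 11, -4, 6, -15, -6, -10]:

Scanning through the array:
Position 1 (value -6): max_ending_here = -3, max_so_far = 3
Position 2 (value 11): max_ending_here = 11, max_so_far = 11
Position 3 (value -4): max_ending_here = 7, max_so_far = 11
Position 4 (value 6): max_ending_here = 13, max_so_far = 13
Position 5 (value -15): max_ending_here = -2, max_so_far = 13
Position 6 (value -6): max_ending_here = -6, max_so_far = 13
Position 7 (value -10): max_ending_here = -10, max_so_far = 13

Maximum subarray: [11, -4, 6]
Maximum sum: 13

The maximum subarray is [11, -4, 6] with sum 13. This subarray runs from index 2 to index 4.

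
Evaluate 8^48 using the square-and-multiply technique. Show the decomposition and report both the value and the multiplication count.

Computing 8^48 by squaring (build up from 8^1; each line after the first costs one multiplication):

8^1 = 8
8^2 = (8^1)^2 = 8^2 = 64
8^3 = 8 * 8^2 = 8 * 64 = 512
8^6 = (8^3)^2 = 512^2 = 262144
8^12 = (8^6)^2 = 262144^2 = 68719476736
8^24 = (8^12)^2 = 68719476736^2 = 4722366482869645213696
8^48 = (8^24)^2 = 4722366482869645213696^2 = 22300745198530623141535718272648361505980416

Result: 22300745198530623141535718272648361505980416
Multiplications needed: 6 (6 lines after 8^1)

8^48 = 22300745198530623141535718272648361505980416. Using exponentiation by squaring, this requires 6 multiplications. The key idea: if the exponent is even, square the half-power; if odd, multiply by the base once.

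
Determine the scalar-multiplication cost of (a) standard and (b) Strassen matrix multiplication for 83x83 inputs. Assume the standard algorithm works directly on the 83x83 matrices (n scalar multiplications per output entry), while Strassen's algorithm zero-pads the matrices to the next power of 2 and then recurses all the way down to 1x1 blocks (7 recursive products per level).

Matrix multiplication for 83x83 matrices:

Strassen's algorithm requires power-of-2 dimensions. Pad 83x83 to 128x128 (next power of 2).

Standard algorithm: 83^3 = 571787 multiplications
Strassen's algorithm: 7^(log2(128)) = 7^7 = 823543 multiplications
Difference: 571787 - 823543 = -251756 (Strassen uses MORE here due to padding overhead — for small or just-over-power-of-2 n, padding can outweigh the per-level savings)

Standard: 571787 multiplications (83^3). Strassen: 823543 multiplications (7^7, after padding to 128x128). Strassen reduces 8 recursive multiplications to 7 at each level.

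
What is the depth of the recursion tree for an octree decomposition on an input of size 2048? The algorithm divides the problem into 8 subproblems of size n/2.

For divide and conquer with division factor 2:

Problem sizes at each level:
Level 0: 2048
Level 1: 1024
Level 2: 512
Level 3: 256
Level 4: 128
Level 5: 64
Level 6: 32
Level 7: 16
Level 8: 8
Level 9: 4
Level 10: 2
Level 11: 1

The root is level 0 and the size-1 base case is level 11 (the tree spans levels 0 through 11, i.e. 12 levels counting the root), so the depth is the number of divisions: log_2(2048) = 11

The recursion tree depth is log_2(2048) = 11. At each level, the problem size is divided by 2, so it takes 11 divisions to reduce to a base case of size 1. The algorithm makes 8 recursive calls at each level.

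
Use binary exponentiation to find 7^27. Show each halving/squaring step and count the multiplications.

Computing 7^27 by squaring (build up from 7^1; each line after the first costs one multiplication):

7^1 = 7
7^2 = (7^1)^2 = 7^2 = 49
7^3 = 7 * 7^2 = 7 * 49 = 343
7^6 = (7^3)^2 = 343^2 = 117649
7^12 = (7^6)^2 = 117649^2 = 13841287201
7^13 = 7 * 7^12 = 7 * 13841287201 = 96889010407
7^26 = (7^13)^2 = 96889010407^2 = 9387480337647754305649
7^27 = 7 * 7^26 = 7 * 9387480337647754305649 = 65712362363534280139543

Result: 65712362363534280139543
Multiplications needed: 7 (7 lines after 7^1)

7^27 = 65712362363534280139543. Using exponentiation by squaring, this requires 7 multiplications. The key idea: if the exponent is even, square the half-power; if odd, multiply by the base once.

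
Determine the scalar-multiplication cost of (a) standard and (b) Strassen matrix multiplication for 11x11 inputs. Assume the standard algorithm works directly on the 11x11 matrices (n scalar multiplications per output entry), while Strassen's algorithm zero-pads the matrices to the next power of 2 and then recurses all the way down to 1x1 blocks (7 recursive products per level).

Matrix multiplication for 11x11 matrices:

Strassen's algorithm requires power-of-2 dimensions. Pad 11x11 to 16x16 (next power of 2).

Standard algorithm: 11^3 = 1331 multiplications
Strassen's algorithm: 7^(log2(16)) = 7^4 = 2401 multiplications
Difference: 1331 - 2401 = -1070 (Strassen uses MORE here due to padding overhead — for small or just-over-power-of-2 n, padding can outweigh the per-level savings)

Standard: 1331 multiplications (11^3). Strassen: 2401 multiplications (7^4, after padding to 16x16). Strassen reduces 8 recursive multiplications to 7 at each level.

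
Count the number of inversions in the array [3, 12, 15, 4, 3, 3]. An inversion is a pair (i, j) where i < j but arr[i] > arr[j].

Finding inversions in [3, 12, 15, 4, 3, 3]:

(1, 3): arr[1]=12 > arr[3]=4
(1, 4): arr[1]=12 > arr[4]=3
(1, 5): arr[1]=12 > arr[5]=3
(2, 3): arr[2]=15 > arr[3]=4
(2, 4): arr[2]=15 > arr[4]=3
(2, 5): arr[2]=15 > arr[5]=3
(3, 4): arr[3]=4 > arr[4]=3
(3, 5): arr[3]=4 > arr[5]=3

Total inversions: 8

The array has 8 inversion(s): (1,3), (1,4), (1,5), (2,3), (2,4), (2,5), (3,4), (3,5). Each pair (i,j) satisfies i < j and arr[i] > arr[j].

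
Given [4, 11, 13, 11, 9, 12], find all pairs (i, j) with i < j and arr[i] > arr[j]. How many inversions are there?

Finding inversions in [4, 11, 13, 11, 9, 12]:

(1, 4): arr[1]=11 > arr[4]=9
(2, 3): arr[2]=13 > arr[3]=11
(2, 4): arr[2]=13 > arr[4]=9
(2, 5): arr[2]=13 > arr[5]=12
(3, 4): arr[3]=11 > arr[4]=9

Total inversions: 5

The array has 5 inversion(s): (1,4), (2,3), (2,4), (2,5), (3,4). Each pair (i,j) satisfies i < j and arr[i] > arr[j].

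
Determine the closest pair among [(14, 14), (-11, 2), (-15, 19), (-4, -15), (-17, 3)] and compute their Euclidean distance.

Computing all pairwise distances among 5 points:

d((14, 14), (-11, 2)) = 27.7308
d((14, 14), (-15, 19)) = 29.4279
d((14, 14), (-4, -15)) = 34.1321
d((14, 14), (-17, 3)) = 32.8938
d((-11, 2), (-15, 19)) = 17.4642
d((-11, 2), (-4, -15)) = 18.3848
d((-11, 2), (-17, 3)) = 6.0828 <-- minimum
d((-15, 19), (-4, -15)) = 35.7351
d((-15, 19), (-17, 3)) = 16.1245
d((-4, -15), (-17, 3)) = 22.2036

Closest pair: (-11, 2) and (-17, 3) with distance 6.0828

The closest pair is (-11, 2) and (-17, 3) with Euclidean distance 6.0828. For 5 points, brute-force pairwise comparison is shown above. For large n, the divide-and-conquer algorithm (sort by x, recurse on halves, check the dividing strip) achieves O(n log n).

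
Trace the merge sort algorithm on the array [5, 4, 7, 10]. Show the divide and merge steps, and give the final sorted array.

Merge sort trace:

Split: [5, 4, 7, 10] -> [5, 4] and [7, 10]
  Split: [5, 4] -> [5] and [4]
  Merge: [5] + [4] -> [4, 5]
  Split: [7, 10] -> [7] and [10]
  Merge: [7] + [10] -> [7, 10]
Merge: [4, 5] + [7, 10] -> [4, 5, 7, 10]

Final sorted array: [4, 5, 7, 10]

The merge sort proceeds by recursively splitting the array and merging sorted halves.
After all merges, the sorted array is [4, 5, 7, 10].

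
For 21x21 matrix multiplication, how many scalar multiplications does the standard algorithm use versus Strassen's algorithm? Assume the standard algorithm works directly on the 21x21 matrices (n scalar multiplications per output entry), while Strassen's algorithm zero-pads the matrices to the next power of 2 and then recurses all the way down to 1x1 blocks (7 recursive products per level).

Matrix multiplication for 21x21 matrices:

Strassen's algorithm requires power-of-2 dimensions. Pad 21x21 to 32x32 (next power of 2).

Standard algorithm: 21^3 = 9261 multiplications
Strassen's algorithm: 7^(log2(32)) = 7^5 = 16807 multiplications
Difference: 9261 - 16807 = -7546 (Strassen uses MORE here due to padding overhead — for small or just-over-power-of-2 n, padding can outweigh the per-level savings)

Standard: 9261 multiplications (21^3). Strassen: 16807 multiplications (7^5, after padding to 32x32). Strassen reduces 8 recursive multiplications to 7 at each level.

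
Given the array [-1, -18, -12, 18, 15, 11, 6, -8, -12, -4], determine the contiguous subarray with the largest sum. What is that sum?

Using Kadane's algorithm on [-1, -18, -12, 18, 15, 11, 6, -8, -12, -4]:

Scanning through the array:
Position 1 (value -18): max_ending_here = -18, max_so_far = -1
Position 2 (value -12): max_ending_here = -12, max_so_far = -1
Position 3 (value 18): max_ending_here = 18, max_so_far = 18
Position 4 (value 15): max_ending_here = 33, max_so_far = 33
Position 5 (value 11): max_ending_here = 44, max_so_far = 44
Position 6 (value 6): max_ending_here = 50, max_so_far = 50
Position 7 (value -8): max_ending_here = 42, max_so_far = 50
Position 8 (value -12): max_ending_here = 30, max_so_far = 50
Position 9 (value -4): max_ending_here = 26, max_so_far = 50

Maximum subarray: [18, 15, 11, 6]
Maximum sum: 50

The maximum subarray is [18, 15, 11, 6] with sum 50. This subarray runs from index 3 to index 6.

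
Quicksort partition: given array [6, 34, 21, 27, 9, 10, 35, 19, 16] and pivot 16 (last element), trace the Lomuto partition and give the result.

Lomuto partition with pivot = 16:

Initial array: [6, 34, 21, 27, 9, 10, 35, 19, 16]

arr[0]=6 <= 16: swap with position 0, array becomes [6, 34, 21, 27, 9, 10, 35, 19, 16]
arr[1]=34 > 16: no swap
arr[2]=21 > 16: no swap
arr[3]=27 > 16: no swap
arr[4]=9 <= 16: swap with position 1, array becomes [6, 9, 21, 27, 34, 10, 35, 19, 16]
arr[5]=10 <= 16: swap with position 2, array becomes [6, 9, 10, 27, 34, 21, 35, 19, 16]
arr[6]=35 > 16: no swap
arr[7]=19 > 16: no swap

Place pivot at position 3: [6, 9, 10, 16, 34, 21, 35, 19, 27]
Pivot position: 3

After partitioning with pivot 16, the array becomes [6, 9, 10, 16, 34, 21, 35, 19, 27]. The pivot is placed at index 3. All elements to the left of the pivot are <= 16, and all elements to the right are > 16.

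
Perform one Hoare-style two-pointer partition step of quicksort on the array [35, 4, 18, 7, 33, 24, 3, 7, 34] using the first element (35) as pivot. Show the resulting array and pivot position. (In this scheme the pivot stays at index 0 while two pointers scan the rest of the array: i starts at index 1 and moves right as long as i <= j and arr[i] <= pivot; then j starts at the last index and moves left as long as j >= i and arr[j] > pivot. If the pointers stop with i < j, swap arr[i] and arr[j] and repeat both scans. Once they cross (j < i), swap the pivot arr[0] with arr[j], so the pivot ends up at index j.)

Hoare-style two-pointer partition with pivot = 35:

Initial array: [35, 4, 18, 7, 33, 24, 3, 7, 34]

Pointers start at i = 1, j = 8.
i ends at 9, j ends at 8: the pointers have crossed (j < i), so scanning stops.

Swap pivot arr[0] with arr[8] to place pivot at position 8: [34, 4, 18, 7, 33, 24, 3, 7, 35]
Pivot position: 8

After partitioning with pivot 35, the array becomes [34, 4, 18, 7, 33, 24, 3, 7, 35]. The pivot is placed at index 8. All elements to the left of the pivot are <= 35, and all elements to the right are > 35.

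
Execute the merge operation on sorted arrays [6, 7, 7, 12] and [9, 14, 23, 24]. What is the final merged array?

Merging process:

Compare 6 vs 9: take 6 from left. Merged: [6]
Compare 7 vs 9: take 7 from left. Merged: [6, 7]
Compare 7 vs 9: take 7 from left. Merged: [6, 7, 7]
Compare 12 vs 9: take 9 from right. Merged: [6, 7, 7, 9]
Compare 12 vs 14: take 12 from left. Merged: [6, 7, 7, 9, 12]
Append remaining from right: [14, 23, 24]. Merged: [6, 7, 7, 9, 12, 14, 23, 24]

Final merged array: [6, 7, 7, 9, 12, 14, 23, 24]
Total comparisons: 5

The merged array is [6, 7, 7, 9, 12, 14, 23, 24], requiring 5 comparisons. The merge step runs in O(n) time where n is the total number of elements.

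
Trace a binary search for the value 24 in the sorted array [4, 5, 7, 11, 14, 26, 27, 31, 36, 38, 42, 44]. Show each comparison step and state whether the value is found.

Binary search for 24 in [4, 5, 7, 11, 14, 26, 27, 31, 36, 38, 42, 44]:

lo=0, hi=11, mid=5, arr[mid]=26 -> 26 > 24, search left half
lo=0, hi=4, mid=2, arr[mid]=7 -> 7 < 24, search right half
lo=3, hi=4, mid=3, arr[mid]=11 -> 11 < 24, search right half
lo=4, hi=4, mid=4, arr[mid]=14 -> 14 < 24, search right half
lo=5 > hi=4, target 24 not found

Binary search determines that 24 is not in the array after 4 comparisons. The search space was exhausted without finding the target.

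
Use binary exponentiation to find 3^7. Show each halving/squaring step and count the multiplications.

Computing 3^7 by squaring (build up from 3^1; each line after the first costs one multiplication):

3^1 = 3
3^2 = (3^1)^2 = 3^2 = 9
3^3 = 3 * 3^2 = 3 * 9 = 27
3^6 = (3^3)^2 = 27^2 = 729
3^7 = 3 * 3^6 = 3 * 729 = 2187

Result: 2187
Multiplications needed: 4 (4 lines after 3^1)

3^7 = 2187. Using exponentiation by squaring, this requires 4 multiplications. The key idea: if the exponent is even, square the half-power; if odd, multiply by the base once.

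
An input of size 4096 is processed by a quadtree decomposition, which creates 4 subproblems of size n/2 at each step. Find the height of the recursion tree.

For divide and conquer with division factor 2:

Problem sizes at each level:
Level 0: 4096
Level 1: 2048
Level 2: 1024
Level 3: 512
Level 4: 256
Level 5: 128
Level 6: 64
Level 7: 32
Level 8: 16
Level 9: 8
Level 10: 4
Level 11: 2
Level 12: 1

The root is level 0 and the size-1 base case is level 12 (the tree spans levels 0 through 12, i.e. 13 levels counting the root), so the depth is the number of divisions: log_2(4096) = 12

The recursion tree depth is log_2(4096) = 12. At each level, the problem size is divided by 2, so it takes 12 divisions to reduce to a base case of size 1. The algorithm makes 4 recursive calls at each level.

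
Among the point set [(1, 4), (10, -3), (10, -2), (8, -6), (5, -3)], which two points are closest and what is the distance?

Computing all pairwise distances among 5 points:

d((1, 4), (10, -3)) = 11.4018
d((1, 4), (10, -2)) = 10.8167
d((1, 4), (8, -6)) = 12.2066
d((1, 4), (5, -3)) = 8.0623
d((10, -3), (10, -2)) = 1.0 <-- minimum
d((10, -3), (8, -6)) = 3.6056
d((10, -3), (5, -3)) = 5.0
d((10, -2), (8, -6)) = 4.4721
d((10, -2), (5, -3)) = 5.099
d((8, -6), (5, -3)) = 4.2426

Closest pair: (10, -3) and (10, -2) with distance 1.0

The closest pair is (10, -3) and (10, -2) with Euclidean distance 1.0. For 5 points, brute-force pairwise comparison is shown above. For large n, the divide-and-conquer algorithm (sort by x, recurse on halves, check the dividing strip) achieves O(n log n).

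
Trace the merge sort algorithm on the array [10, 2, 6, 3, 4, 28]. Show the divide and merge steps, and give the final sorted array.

Merge sort trace:

Split: [10, 2, 6, 3, 4, 28] -> [10, 2, 6] and [3, 4, 28]
  Split: [10, 2, 6] -> [10] and [2, 6]
    Split: [2, 6] -> [2] and [6]
    Merge: [2] + [6] -> [2, 6]
  Merge: [10] + [2, 6] -> [2, 6, 10]
  Split: [3, 4, 28] -> [3] and [4, 28]
    Split: [4, 28] -> [4] and [28]
    Merge: [4] + [28] -> [4, 28]
  Merge: [3] + [4, 28] -> [3, 4, 28]
Merge: [2, 6, 10] + [3, 4, 28] -> [2, 3, 4, 6, 10, 28]

Final sorted array: [2, 3, 4, 6, 10, 28]

The merge sort proceeds by recursively splitting the array and merging sorted halves.
After all merges, the sorted array is [2, 3, 4, 6, 10, 28].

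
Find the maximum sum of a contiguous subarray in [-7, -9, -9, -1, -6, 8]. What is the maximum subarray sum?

Using Kadane's algorithm on [-7, -9, -9, -1, -6, 8]:

Scanning through the array:
Position 1 (value -9): max_ending_here = -9, max_so_far = -7
Position 2 (value -9): max_ending_here = -9, max_so_far = -7
Position 3 (value -1): max_ending_here = -1, max_so_far = -1
Position 4 (value -6): max_ending_here = -6, max_so_far = -1
Position 5 (value 8): max_ending_here = 8, max_so_far = 8

Maximum subarray: [8]
Maximum sum: 8

The maximum subarray is [8] with sum 8. This subarray runs from index 5 to index 5.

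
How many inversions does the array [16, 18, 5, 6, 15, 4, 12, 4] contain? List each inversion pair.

Finding inversions in [16, 18, 5, 6, 15, 4, 12, 4]:

(0, 2): arr[0]=16 > arr[2]=5
(0, 3): arr[0]=16 > arr[3]=6
(0, 4): arr[0]=16 > arr[4]=15
(0, 5): arr[0]=16 > arr[5]=4
(0, 6): arr[0]=16 > arr[6]=12
(0, 7): arr[0]=16 > arr[7]=4
(1, 2): arr[1]=18 > arr[2]=5
(1, 3): arr[1]=18 > arr[3]=6
(1, 4): arr[1]=18 > arr[4]=15
(1, 5): arr[1]=18 > arr[5]=4
(1, 6): arr[1]=18 > arr[6]=12
(1, 7): arr[1]=18 > arr[7]=4
(2, 5): arr[2]=5 > arr[5]=4
(2, 7): arr[2]=5 > arr[7]=4
(3, 5): arr[3]=6 > arr[5]=4
(3, 7): arr[3]=6 > arr[7]=4
(4, 5): arr[4]=15 > arr[5]=4
(4, 6): arr[4]=15 > arr[6]=12
(4, 7): arr[4]=15 > arr[7]=4
(6, 7): arr[6]=12 > arr[7]=4

Total inversions: 20

The array has 20 inversion(s): (0,2), (0,3), (0,4), (0,5), (0,6), (0,7), (1,2), (1,3), (1,4), (1,5), (1,6), (1,7), (2,5), (2,7), (3,5), (3,7), (4,5), (4,6), (4,7), (6,7). Each pair (i,j) satisfies i < j and arr[i] > arr[j].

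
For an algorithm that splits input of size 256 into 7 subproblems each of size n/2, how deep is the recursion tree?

For divide and conquer with division factor 2:

Problem sizes at each level:
Level 0: 256
Level 1: 128
Level 2: 64
Level 3: 32
Level 4: 16
Level 5: 8
Level 6: 4
Level 7: 2
Level 8: 1

The root is level 0 and the size-1 base case is level 8 (the tree spans levels 0 through 8, i.e. 9 levels counting the root), so the depth is the number of divisions: log_2(256) = 8

The recursion tree depth is log_2(256) = 8. At each level, the problem size is divided by 2, so it takes 8 divisions to reduce to a base case of size 1. The algorithm makes 7 recursive calls at each level.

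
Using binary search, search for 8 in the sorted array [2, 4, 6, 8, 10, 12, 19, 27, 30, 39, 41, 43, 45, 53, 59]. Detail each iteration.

Binary search for 8 in [2, 4, 6, 8, 10, 12, 19, 27, 30, 39, 41, 43, 45, 53, 59]:

lo=0, hi=14, mid=7, arr[mid]=27 -> 27 > 8, search left half
lo=0, hi=6, mid=3, arr[mid]=8 -> Found target at index 3!

Binary search finds 8 at index 3 after 2 comparisons. The search repeatedly halves the search space by comparing with the middle element.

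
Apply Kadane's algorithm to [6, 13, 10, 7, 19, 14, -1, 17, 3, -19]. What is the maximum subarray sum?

Using Kadane's algorithm on [6, 13, 10, 7, 19, 14, -1, 17, 3, -19]:

Scanning through the array:
Position 1 (value 13): max_ending_here = 19, max_so_far = 19
Position 2 (value 10): max_ending_here = 29, max_so_far = 29
Position 3 (value 7): max_ending_here = 36, max_so_far = 36
Position 4 (value 19): max_ending_here = 55, max_so_far = 55
Position 5 (value 14): max_ending_here = 69, max_so_far = 69
Position 6 (value -1): max_ending_here = 68, max_so_far = 69
Position 7 (value 17): max_ending_here = 85, max_so_far = 85
Position 8 (value 3): max_ending_here = 88, max_so_far = 88
Position 9 (value -19): max_ending_here = 69, max_so_far = 88

Maximum subarray: [6, 13, 10, 7, 19, 14, -1, 17, 3]
Maximum sum: 88

The maximum subarray is [6, 13, 10, 7, 19, 14, -1, 17, 3] with sum 88. This subarray runs from index 0 to index 8.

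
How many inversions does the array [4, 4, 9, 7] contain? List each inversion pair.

Finding inversions in [4, 4, 9, 7]:

(2, 3): arr[2]=9 > arr[3]=7

Total inversions: 1

The array has 1 inversion(s): (2,3). Each pair (i,j) satisfies i < j and arr[i] > arr[j].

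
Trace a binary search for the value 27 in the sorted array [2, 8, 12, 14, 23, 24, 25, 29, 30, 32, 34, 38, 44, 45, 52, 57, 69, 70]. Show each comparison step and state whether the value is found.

Binary search for 27 in [2, 8, 12, 14, 23, 24, 25, 29, 30, 32, 34, 38, 44, 45, 52, 57, 69, 70]:

lo=0, hi=17, mid=8, arr[mid]=30 -> 30 > 27, search left half
lo=0, hi=7, mid=3, arr[mid]=14 -> 14 < 27, search right half
lo=4, hi=7, mid=5, arr[mid]=24 -> 24 < 27, search right half
lo=6, hi=7, mid=6, arr[mid]=25 -> 25 < 27, search right half
lo=7, hi=7, mid=7, arr[mid]=29 -> 29 > 27, search left half
lo=7 > hi=6, target 27 not found

Binary search determines that 27 is not in the array after 5 comparisons. The search space was exhausted without finding the target.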